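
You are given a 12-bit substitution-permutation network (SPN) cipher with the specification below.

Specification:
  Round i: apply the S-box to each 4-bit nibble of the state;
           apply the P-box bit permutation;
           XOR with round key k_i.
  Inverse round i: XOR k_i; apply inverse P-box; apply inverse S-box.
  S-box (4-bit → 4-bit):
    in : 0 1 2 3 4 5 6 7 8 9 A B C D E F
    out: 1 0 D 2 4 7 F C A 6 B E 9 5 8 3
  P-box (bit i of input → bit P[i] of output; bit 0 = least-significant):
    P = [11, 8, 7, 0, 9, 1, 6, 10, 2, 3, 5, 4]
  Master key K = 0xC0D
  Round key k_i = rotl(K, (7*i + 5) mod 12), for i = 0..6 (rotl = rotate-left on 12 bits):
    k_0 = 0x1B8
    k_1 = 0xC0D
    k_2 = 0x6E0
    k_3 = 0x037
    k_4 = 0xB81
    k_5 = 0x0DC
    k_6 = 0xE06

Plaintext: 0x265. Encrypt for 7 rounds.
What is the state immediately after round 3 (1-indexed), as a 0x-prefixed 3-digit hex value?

0xCB7

s_0 = plaintext = 0x265
s_1 = Round(s_0, k_0) = 0xE4E
s_2 = Round(s_1, k_1) = 0xC5C
s_3 = Round(s_2, k_2) = 0xCB7
s_4 = Round(s_3, k_3) = 0x4E0
s_5 = Round(s_4, k_4) = 0x7A1
s_6 = Round(s_5, k_5) = 0x6EE
s_7 = Round(s_6, k_6) = 0xA3B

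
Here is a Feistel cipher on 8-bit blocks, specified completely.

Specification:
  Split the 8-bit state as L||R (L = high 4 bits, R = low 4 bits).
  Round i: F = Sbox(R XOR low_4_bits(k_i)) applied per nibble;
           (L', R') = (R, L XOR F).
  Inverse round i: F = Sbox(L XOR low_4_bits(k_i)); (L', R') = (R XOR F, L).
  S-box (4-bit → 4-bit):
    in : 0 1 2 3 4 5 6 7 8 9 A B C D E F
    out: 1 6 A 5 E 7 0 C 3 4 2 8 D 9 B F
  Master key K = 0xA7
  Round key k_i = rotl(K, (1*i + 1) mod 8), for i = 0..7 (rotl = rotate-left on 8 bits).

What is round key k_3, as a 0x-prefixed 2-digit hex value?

K = 0xA7
k_0 = rotl(K, (1*0+1) mod 8) = rotl(K, 1) = 0x4F
k_1 = rotl(K, (1*1+1) mod 8) = rotl(K, 2) = 0x9E
k_2 = rotl(K, (1*2+1) mod 8) = rotl(K, 3) = 0x3D
k_3 = rotl(K, (1*3+1) mod 8) = rotl(K, 4) = 0x7A

0x7A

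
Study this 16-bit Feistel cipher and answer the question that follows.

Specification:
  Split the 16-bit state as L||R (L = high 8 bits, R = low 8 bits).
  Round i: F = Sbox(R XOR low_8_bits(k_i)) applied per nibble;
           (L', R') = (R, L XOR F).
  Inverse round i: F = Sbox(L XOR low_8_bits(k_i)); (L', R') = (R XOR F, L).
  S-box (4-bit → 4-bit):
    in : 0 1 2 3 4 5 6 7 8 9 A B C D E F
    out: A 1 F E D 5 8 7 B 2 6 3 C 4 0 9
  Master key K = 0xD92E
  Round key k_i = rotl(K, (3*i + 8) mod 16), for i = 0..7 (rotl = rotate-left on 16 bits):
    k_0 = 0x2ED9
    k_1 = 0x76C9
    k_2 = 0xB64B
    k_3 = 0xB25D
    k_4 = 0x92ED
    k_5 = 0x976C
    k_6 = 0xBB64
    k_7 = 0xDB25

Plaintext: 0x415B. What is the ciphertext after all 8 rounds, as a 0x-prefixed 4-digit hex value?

0x1254

s_0 = plaintext = 0x415B
s_1 = Round(s_0, k_0) = 0x5BFE
s_2 = Round(s_1, k_1) = 0xFEBC
s_3 = Round(s_2, k_2) = 0xBC69
s_4 = Round(s_3, k_3) = 0x6951
s_5 = Round(s_4, k_4) = 0x5155
s_6 = Round(s_5, k_5) = 0x55B3
s_7 = Round(s_6, k_6) = 0xB312
s_8 = Round(s_7, k_7) = 0x1254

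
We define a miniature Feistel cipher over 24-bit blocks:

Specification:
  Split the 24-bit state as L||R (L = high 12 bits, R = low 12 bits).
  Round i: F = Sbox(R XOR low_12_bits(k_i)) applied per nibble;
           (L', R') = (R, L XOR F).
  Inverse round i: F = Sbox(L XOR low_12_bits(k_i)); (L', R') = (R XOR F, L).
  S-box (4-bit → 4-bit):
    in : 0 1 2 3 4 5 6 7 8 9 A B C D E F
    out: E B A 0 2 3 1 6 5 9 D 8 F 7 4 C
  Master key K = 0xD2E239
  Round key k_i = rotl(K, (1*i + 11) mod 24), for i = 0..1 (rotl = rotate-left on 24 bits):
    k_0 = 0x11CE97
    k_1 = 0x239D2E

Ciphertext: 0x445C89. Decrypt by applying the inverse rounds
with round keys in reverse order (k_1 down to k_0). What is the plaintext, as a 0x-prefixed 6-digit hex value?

s_0 = ciphertext = 0x445C89
s_1 = InvRound(s_0, k_1) = 0x591445
s_2 = InvRound(s_1, k_0) = 0xCA4591

0xCA4591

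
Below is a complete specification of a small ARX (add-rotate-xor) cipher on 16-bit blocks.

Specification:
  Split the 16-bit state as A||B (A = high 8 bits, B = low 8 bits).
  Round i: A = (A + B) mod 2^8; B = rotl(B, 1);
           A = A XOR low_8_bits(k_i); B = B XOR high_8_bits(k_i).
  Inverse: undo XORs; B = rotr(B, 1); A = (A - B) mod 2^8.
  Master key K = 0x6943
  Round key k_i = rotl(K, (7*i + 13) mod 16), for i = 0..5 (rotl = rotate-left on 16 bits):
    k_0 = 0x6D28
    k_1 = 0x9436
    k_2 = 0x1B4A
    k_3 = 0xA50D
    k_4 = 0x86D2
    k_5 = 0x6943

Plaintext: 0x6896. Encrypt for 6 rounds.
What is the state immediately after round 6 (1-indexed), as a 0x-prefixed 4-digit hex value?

0xED6B

s_0 = plaintext = 0x6896
s_1 = Round(s_0, k_0) = 0xD640
s_2 = Round(s_1, k_1) = 0x2014
s_3 = Round(s_2, k_2) = 0x7E33
s_4 = Round(s_3, k_3) = 0xBCC3
s_5 = Round(s_4, k_4) = 0xAD01
s_6 = Round(s_5, k_5) = 0xED6B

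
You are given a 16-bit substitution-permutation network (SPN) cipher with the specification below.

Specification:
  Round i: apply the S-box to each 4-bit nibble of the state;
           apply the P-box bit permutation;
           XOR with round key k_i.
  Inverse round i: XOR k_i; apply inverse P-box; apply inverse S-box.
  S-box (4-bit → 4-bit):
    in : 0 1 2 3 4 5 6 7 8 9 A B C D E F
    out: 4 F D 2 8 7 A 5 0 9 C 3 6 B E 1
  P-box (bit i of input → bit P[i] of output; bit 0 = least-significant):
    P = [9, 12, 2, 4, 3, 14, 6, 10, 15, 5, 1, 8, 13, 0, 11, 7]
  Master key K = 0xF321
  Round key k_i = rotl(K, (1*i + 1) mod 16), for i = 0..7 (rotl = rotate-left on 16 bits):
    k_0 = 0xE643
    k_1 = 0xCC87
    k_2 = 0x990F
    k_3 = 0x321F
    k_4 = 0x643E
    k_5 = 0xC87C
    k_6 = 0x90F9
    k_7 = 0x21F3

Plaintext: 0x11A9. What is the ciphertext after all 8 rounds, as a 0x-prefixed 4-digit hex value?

s_0 = plaintext = 0x11A9
s_1 = Round(s_0, k_0) = 0x49B0
s_2 = Round(s_1, k_1) = 0x0D0B
s_3 = Round(s_2, k_2) = 0x026F
s_4 = Round(s_3, k_3) = 0xFD1D
s_5 = Round(s_4, k_4) = 0x9346
s_6 = Round(s_5, k_5) = 0xFCCC
s_7 = Round(s_6, k_6) = 0xE09F
s_8 = Round(s_7, k_7) = 0x2F78

0x2F78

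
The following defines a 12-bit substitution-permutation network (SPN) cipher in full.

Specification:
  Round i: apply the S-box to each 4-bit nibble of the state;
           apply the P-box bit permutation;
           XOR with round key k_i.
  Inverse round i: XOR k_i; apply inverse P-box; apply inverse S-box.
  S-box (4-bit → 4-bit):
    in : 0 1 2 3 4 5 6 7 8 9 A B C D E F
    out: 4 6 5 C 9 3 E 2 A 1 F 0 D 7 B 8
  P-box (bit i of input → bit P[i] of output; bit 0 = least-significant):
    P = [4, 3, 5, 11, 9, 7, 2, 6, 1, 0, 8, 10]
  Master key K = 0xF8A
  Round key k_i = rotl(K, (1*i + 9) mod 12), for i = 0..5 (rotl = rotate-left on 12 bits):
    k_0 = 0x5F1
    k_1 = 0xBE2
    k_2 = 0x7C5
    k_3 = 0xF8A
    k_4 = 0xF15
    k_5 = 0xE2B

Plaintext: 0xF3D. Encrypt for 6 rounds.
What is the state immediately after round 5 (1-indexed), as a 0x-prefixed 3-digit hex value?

0x25F

s_0 = plaintext = 0xF3D
s_1 = Round(s_0, k_0) = 0x18D
s_2 = Round(s_1, k_1) = 0xA1B
s_3 = Round(s_2, k_2) = 0x242
s_4 = Round(s_3, k_3) = 0xCF8
s_5 = Round(s_4, k_4) = 0x25F
s_6 = Round(s_5, k_5) = 0x5A9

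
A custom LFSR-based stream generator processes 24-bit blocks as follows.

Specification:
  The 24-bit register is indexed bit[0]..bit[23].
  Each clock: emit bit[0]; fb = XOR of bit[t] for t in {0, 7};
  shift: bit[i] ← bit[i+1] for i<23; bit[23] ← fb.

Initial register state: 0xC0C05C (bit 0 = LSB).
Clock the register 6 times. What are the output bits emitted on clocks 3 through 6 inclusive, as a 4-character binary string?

1110

reg_0 = 0xC0C05C
clock 1: out=0, reg = 0x60602E
clock 2: out=0, reg = 0x303017
clock 3: out=1, reg = 0x98180B
clock 4: out=1, reg = 0xCC0C05
clock 5: out=1, reg = 0xE60602
clock 6: out=0, reg = 0x730301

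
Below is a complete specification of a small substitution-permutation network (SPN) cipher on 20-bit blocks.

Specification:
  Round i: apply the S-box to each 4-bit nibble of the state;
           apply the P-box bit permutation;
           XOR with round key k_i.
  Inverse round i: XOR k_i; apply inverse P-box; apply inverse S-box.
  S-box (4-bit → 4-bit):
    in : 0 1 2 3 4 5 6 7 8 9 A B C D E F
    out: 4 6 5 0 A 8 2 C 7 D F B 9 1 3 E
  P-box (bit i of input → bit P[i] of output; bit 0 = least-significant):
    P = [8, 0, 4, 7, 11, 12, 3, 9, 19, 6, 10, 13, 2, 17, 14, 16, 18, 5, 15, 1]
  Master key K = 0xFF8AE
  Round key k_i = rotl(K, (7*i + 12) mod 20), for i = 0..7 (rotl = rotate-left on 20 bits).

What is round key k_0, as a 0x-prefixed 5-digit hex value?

0xAEFF8

K = 0xFF8AE
k_0 = rotl(K, (7*0+12) mod 20) = rotl(K, 12) = 0xAEFF8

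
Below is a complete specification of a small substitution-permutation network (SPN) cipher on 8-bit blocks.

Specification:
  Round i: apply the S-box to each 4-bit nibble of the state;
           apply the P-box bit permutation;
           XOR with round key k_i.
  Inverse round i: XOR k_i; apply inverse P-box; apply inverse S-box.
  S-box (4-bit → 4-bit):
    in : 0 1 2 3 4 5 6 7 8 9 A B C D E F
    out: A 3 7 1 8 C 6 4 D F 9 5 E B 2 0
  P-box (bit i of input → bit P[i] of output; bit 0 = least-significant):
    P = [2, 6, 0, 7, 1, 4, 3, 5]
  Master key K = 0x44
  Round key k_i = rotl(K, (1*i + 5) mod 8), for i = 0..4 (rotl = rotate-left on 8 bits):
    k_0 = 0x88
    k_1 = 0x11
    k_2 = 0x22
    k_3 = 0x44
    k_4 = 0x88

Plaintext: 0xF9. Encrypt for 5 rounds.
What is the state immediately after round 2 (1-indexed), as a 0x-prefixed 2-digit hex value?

s_0 = plaintext = 0xF9
s_1 = Round(s_0, k_0) = 0x4D
s_2 = Round(s_1, k_1) = 0xF5
s_3 = Round(s_2, k_2) = 0xA3
s_4 = Round(s_3, k_3) = 0x62
s_5 = Round(s_4, k_4) = 0xD5

0xF5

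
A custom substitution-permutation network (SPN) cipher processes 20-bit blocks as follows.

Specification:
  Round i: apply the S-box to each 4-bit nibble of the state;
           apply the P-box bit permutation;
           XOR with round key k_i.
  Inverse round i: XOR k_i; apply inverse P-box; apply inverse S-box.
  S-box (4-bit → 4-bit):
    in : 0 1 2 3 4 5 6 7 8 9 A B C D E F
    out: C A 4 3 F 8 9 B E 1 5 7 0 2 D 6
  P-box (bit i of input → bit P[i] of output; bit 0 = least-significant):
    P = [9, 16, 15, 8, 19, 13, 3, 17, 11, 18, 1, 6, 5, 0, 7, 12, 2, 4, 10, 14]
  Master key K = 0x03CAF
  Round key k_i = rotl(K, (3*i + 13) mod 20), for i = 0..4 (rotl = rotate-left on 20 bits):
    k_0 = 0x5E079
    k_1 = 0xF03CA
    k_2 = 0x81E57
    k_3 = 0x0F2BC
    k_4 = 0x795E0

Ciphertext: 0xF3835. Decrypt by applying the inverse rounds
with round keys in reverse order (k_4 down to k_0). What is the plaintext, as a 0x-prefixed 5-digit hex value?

0xC75FC

s_0 = ciphertext = 0xF3835
s_1 = InvRound(s_0, k_4) = 0xBF630
s_2 = InvRound(s_1, k_3) = 0xA2CED
s_3 = InvRound(s_2, k_2) = 0xDE289
s_4 = InvRound(s_3, k_1) = 0x5D010
s_5 = InvRound(s_4, k_0) = 0xC75FC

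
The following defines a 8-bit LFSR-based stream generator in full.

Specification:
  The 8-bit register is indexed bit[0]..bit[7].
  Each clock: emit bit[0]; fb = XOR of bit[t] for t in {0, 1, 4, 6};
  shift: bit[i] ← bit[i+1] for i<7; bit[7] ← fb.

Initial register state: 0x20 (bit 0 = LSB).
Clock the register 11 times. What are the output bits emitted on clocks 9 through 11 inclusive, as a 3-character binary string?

010

reg_0 = 0x20
clock 1: out=0, reg = 0x10
clock 2: out=0, reg = 0x88
clock 3: out=0, reg = 0x44
clock 4: out=0, reg = 0xA2
clock 5: out=0, reg = 0xD1
clock 6: out=1, reg = 0xE8
clock 7: out=0, reg = 0xF4
clock 8: out=0, reg = 0x7A
clock 9: out=0, reg = 0xBD
clock 10: out=1, reg = 0x5E
clock 11: out=0, reg = 0xAF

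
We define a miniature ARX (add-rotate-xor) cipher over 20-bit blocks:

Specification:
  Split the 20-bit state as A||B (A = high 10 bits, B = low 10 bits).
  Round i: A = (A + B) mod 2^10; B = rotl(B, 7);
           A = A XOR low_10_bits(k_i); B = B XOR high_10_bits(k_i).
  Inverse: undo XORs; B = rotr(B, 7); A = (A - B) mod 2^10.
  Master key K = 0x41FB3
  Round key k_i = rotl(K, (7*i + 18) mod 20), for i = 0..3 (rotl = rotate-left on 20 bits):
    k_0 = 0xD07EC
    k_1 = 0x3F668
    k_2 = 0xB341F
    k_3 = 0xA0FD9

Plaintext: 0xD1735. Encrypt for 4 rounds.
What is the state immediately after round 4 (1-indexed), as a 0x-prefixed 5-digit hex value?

s_0 = plaintext = 0xD1735
s_1 = Round(s_0, k_0) = 0x659A7
s_2 = Round(s_1, k_1) = 0x55749
s_3 = Round(s_2, k_2) = 0x20624
s_4 = Round(s_3, k_3) = 0x5F0C7

0x5F0C7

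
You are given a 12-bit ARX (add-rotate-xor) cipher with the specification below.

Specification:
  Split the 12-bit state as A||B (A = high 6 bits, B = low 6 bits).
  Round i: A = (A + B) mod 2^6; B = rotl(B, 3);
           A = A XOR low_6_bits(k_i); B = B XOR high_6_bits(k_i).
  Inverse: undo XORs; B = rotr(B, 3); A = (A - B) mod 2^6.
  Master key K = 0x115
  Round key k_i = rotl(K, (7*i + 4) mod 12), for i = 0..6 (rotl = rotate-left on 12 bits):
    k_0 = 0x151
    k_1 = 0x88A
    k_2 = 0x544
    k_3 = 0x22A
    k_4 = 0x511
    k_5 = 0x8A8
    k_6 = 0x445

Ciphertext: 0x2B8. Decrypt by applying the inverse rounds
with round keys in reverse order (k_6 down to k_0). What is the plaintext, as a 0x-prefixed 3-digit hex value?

0x065

s_0 = ciphertext = 0x2B8
s_1 = InvRound(s_0, k_6) = 0x08D
s_2 = InvRound(s_1, k_5) = 0xB7D
s_3 = InvRound(s_2, k_4) = 0xBCD
s_4 = InvRound(s_3, k_3) = 0x768
s_5 = InvRound(s_4, k_2) = 0xAAF
s_6 = InvRound(s_5, k_1) = 0xDE9
s_7 = InvRound(s_6, k_0) = 0x065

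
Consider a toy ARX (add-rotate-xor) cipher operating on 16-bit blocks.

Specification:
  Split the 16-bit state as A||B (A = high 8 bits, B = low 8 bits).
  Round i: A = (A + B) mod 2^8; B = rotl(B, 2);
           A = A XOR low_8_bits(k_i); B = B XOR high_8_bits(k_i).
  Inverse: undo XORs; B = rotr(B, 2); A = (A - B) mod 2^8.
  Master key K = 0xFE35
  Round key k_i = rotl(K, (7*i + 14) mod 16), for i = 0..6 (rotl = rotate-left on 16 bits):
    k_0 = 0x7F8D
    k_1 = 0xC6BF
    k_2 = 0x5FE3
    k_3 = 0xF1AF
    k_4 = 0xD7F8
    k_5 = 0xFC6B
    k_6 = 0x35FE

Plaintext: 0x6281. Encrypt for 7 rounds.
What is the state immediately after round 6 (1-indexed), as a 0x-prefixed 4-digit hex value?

s_0 = plaintext = 0x6281
s_1 = Round(s_0, k_0) = 0x6E79
s_2 = Round(s_1, k_1) = 0x5823
s_3 = Round(s_2, k_2) = 0x98D3
s_4 = Round(s_3, k_3) = 0xC4BE
s_5 = Round(s_4, k_4) = 0x7A2D
s_6 = Round(s_5, k_5) = 0xCC48
s_7 = Round(s_6, k_6) = 0xEA14

0xCC48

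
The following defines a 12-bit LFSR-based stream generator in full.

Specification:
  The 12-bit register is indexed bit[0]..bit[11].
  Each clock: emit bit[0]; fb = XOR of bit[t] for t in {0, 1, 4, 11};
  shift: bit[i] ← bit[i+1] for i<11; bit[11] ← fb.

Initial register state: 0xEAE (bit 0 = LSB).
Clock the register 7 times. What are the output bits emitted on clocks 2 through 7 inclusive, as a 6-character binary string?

111010

reg_0 = 0xEAE
clock 1: out=0, reg = 0x757
clock 2: out=1, reg = 0xBAB
clock 3: out=1, reg = 0xDD5
clock 4: out=1, reg = 0xEEA
clock 5: out=0, reg = 0x775
clock 6: out=1, reg = 0x3BA
clock 7: out=0, reg = 0x1DD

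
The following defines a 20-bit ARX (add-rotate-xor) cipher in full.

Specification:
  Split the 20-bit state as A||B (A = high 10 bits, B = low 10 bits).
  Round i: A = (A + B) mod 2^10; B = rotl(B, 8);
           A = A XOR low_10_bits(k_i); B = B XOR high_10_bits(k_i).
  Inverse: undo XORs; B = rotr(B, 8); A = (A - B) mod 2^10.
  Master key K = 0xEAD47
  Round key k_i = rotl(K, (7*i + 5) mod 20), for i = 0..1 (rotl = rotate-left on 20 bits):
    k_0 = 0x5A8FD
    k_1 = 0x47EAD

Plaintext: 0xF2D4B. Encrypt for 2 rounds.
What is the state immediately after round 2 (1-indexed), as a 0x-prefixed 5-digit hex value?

0xA3991

s_0 = plaintext = 0xF2D4B
s_1 = Round(s_0, k_0) = 0x7AE38
s_2 = Round(s_1, k_1) = 0xA3991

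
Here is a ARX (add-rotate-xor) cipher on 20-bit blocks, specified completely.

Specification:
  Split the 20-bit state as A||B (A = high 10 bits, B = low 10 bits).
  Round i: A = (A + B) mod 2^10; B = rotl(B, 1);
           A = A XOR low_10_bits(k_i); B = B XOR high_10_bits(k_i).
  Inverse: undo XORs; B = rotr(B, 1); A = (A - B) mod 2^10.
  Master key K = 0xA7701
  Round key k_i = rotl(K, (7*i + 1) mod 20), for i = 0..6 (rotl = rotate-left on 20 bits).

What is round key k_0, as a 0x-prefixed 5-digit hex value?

0x4EE03

K = 0xA7701
k_0 = rotl(K, (7*0+1) mod 20) = rotl(K, 1) = 0x4EE03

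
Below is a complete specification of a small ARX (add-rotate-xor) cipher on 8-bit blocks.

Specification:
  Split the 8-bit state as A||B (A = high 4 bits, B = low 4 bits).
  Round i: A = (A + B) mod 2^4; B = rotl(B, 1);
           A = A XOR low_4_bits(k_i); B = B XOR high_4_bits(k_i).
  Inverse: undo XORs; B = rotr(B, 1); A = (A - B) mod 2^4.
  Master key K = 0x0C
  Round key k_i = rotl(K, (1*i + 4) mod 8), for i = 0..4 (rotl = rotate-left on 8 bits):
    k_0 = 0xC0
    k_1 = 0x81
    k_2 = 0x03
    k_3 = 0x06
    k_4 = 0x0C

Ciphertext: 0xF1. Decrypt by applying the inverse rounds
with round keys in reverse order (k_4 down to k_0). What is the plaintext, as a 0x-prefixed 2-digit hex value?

0x8C

s_0 = ciphertext = 0xF1
s_1 = InvRound(s_0, k_4) = 0xB8
s_2 = InvRound(s_1, k_3) = 0x94
s_3 = InvRound(s_2, k_2) = 0x82
s_4 = InvRound(s_3, k_1) = 0x45
s_5 = InvRound(s_4, k_0) = 0x8C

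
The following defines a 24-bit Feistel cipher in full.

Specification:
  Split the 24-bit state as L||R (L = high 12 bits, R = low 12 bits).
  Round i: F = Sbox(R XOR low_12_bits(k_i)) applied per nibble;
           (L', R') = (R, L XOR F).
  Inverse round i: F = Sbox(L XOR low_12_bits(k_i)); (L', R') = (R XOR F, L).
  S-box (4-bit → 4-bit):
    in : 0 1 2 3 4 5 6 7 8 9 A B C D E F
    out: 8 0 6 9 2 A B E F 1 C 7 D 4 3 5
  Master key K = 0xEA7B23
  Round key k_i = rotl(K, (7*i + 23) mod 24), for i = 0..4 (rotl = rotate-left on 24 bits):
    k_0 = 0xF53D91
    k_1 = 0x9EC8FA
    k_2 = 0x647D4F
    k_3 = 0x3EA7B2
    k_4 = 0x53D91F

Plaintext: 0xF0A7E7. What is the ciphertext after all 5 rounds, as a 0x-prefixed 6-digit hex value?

s_0 = plaintext = 0xF0A7E7
s_1 = Round(s_0, k_0) = 0x7E73E1
s_2 = Round(s_1, k_1) = 0x3E10E0
s_3 = Round(s_2, k_2) = 0x0E0724
s_4 = Round(s_3, k_3) = 0x7248FB
s_5 = Round(s_4, k_4) = 0x8FB716

0x8FB716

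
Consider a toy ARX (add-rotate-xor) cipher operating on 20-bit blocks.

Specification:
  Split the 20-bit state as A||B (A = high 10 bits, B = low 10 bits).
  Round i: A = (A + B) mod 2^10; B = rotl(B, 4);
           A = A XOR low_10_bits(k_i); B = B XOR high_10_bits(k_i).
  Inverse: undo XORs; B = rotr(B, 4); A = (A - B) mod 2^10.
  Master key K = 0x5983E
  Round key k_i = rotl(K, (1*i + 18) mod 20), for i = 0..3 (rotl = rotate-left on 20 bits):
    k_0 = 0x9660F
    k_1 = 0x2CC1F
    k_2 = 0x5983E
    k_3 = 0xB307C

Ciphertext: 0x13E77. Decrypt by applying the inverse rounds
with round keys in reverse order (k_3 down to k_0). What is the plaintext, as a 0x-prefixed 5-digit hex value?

0x01942

s_0 = ciphertext = 0x13E77
s_1 = InvRound(s_0, k_3) = 0x5A2CB
s_2 = InvRound(s_1, k_2) = 0x7737A
s_3 = InvRound(s_2, k_1) = 0xD1E7C
s_4 = InvRound(s_3, k_0) = 0x01942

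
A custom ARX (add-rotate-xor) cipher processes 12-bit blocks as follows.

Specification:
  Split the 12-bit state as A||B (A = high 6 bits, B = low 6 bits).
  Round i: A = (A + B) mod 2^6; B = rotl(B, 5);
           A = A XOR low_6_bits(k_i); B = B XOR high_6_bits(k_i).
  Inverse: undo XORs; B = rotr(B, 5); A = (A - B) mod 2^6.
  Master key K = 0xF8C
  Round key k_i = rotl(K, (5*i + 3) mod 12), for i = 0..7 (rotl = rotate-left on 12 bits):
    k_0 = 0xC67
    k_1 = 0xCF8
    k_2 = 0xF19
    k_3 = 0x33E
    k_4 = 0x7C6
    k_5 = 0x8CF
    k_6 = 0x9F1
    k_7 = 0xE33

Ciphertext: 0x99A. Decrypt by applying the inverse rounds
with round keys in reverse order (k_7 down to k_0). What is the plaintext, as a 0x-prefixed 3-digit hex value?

0x881

s_0 = ciphertext = 0x99A
s_1 = InvRound(s_0, k_7) = 0x405
s_2 = InvRound(s_1, k_6) = 0x705
s_3 = InvRound(s_2, k_5) = 0x18D
s_4 = InvRound(s_3, k_4) = 0x724
s_5 = InvRound(s_4, k_3) = 0x451
s_6 = InvRound(s_5, k_2) = 0xB5B
s_7 = InvRound(s_6, k_1) = 0x111
s_8 = InvRound(s_7, k_0) = 0x881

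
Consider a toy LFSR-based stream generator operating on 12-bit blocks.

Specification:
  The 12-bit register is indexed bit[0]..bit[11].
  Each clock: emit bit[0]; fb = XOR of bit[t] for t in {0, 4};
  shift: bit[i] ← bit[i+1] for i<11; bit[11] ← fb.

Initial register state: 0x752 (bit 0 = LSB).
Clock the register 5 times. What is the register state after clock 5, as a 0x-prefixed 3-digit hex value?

0x3BA

reg_0 = 0x752
clock 1: out=0, reg = 0xBA9
clock 2: out=1, reg = 0xDD4
clock 3: out=0, reg = 0xEEA
clock 4: out=0, reg = 0x775
clock 5: out=1, reg = 0x3BA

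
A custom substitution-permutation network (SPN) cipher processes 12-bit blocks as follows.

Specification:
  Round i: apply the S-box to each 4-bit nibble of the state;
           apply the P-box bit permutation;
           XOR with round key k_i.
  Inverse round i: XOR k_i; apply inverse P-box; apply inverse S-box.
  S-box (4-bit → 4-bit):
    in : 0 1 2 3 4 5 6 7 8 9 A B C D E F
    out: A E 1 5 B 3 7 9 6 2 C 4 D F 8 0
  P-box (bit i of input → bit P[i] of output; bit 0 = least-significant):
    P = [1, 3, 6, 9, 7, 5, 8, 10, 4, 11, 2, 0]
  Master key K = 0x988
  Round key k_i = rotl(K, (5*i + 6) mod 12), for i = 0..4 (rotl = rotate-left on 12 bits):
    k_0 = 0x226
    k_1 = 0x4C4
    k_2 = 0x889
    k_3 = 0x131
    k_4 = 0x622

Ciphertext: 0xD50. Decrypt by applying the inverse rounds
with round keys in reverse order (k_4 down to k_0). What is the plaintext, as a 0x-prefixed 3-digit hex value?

s_0 = ciphertext = 0xD50
s_1 = InvRound(s_0, k_4) = 0x58C
s_2 = InvRound(s_1, k_3) = 0xC49
s_3 = InvRound(s_2, k_2) = 0xF7B
s_4 = InvRound(s_3, k_1) = 0xD64
s_5 = InvRound(s_4, k_0) = 0x9AC

0x9AC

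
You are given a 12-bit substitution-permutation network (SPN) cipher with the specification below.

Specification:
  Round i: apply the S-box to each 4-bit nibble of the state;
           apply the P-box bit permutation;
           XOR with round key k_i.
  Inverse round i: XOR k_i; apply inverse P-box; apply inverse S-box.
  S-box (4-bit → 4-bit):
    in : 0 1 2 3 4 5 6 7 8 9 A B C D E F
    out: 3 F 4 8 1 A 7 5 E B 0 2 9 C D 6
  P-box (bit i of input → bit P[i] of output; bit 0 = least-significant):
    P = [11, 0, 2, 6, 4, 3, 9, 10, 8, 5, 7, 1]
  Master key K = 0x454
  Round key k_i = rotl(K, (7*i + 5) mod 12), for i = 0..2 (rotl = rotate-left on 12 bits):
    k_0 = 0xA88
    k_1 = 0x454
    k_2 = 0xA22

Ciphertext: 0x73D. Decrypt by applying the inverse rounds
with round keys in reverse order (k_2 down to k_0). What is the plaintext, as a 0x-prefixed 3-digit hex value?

0x0D2

s_0 = ciphertext = 0x73D
s_1 = InvRound(s_0, k_2) = 0xC96
s_2 = InvRound(s_1, k_1) = 0xDAC
s_3 = InvRound(s_2, k_0) = 0x0D2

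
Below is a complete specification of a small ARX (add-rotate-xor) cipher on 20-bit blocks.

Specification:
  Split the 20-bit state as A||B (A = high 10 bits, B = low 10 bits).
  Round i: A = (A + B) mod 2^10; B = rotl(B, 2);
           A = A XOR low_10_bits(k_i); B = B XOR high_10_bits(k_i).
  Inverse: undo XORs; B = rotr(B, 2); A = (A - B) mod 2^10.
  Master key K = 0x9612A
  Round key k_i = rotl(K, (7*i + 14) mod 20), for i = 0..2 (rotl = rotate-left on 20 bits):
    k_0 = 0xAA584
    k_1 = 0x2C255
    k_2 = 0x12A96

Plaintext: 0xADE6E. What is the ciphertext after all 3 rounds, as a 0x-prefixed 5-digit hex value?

0x1DBB6

s_0 = plaintext = 0xADE6E
s_1 = Round(s_0, k_0) = 0x28713
s_2 = Round(s_1, k_1) = 0x784FF
s_3 = Round(s_2, k_2) = 0x1DBB6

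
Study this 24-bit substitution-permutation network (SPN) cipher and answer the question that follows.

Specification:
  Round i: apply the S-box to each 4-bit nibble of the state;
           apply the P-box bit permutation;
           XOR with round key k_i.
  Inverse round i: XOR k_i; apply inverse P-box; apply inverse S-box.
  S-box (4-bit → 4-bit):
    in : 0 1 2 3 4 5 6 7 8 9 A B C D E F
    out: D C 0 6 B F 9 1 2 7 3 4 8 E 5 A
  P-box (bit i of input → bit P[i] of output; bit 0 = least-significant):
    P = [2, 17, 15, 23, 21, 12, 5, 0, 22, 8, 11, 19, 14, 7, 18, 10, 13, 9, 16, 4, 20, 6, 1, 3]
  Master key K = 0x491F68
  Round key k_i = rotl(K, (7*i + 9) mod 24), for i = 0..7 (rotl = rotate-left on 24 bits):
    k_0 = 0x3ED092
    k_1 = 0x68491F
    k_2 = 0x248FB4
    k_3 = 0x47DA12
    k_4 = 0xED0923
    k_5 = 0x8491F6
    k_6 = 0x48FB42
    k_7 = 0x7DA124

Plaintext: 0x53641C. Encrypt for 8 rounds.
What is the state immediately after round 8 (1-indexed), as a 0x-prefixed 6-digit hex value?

s_0 = plaintext = 0x53641C
s_1 = Round(s_0, k_0) = 0xE797F9
s_2 = Round(s_1, k_1) = 0x3EB998
s_3 = Round(s_2, k_2) = 0x43B6D6
s_4 = Round(s_3, k_3) = 0x9AC87F
s_5 = Round(s_4, k_4) = 0x5F2E61
s_6 = Round(s_5, k_5) = 0x741BAD
s_7 = Round(s_6, k_6) = 0xFE4552
s_8 = Round(s_7, k_7) = 0x14DCCD

0x14DCCD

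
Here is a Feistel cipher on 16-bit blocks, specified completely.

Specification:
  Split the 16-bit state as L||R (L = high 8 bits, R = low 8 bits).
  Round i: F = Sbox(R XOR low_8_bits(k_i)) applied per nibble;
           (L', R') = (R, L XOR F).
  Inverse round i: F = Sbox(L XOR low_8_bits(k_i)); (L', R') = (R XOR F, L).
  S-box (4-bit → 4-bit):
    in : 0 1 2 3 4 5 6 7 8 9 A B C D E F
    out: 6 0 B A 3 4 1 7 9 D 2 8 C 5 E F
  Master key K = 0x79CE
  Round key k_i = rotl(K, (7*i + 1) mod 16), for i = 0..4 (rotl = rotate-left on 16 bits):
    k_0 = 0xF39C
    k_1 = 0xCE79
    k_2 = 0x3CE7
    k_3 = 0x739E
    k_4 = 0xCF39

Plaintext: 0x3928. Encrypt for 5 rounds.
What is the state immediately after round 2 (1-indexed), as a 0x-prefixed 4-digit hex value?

s_0 = plaintext = 0x3928
s_1 = Round(s_0, k_0) = 0x28BA
s_2 = Round(s_1, k_1) = 0xBAE2
s_3 = Round(s_2, k_2) = 0xE2DE
s_4 = Round(s_3, k_3) = 0xDED4
s_5 = Round(s_4, k_4) = 0xD43B

0xBAE2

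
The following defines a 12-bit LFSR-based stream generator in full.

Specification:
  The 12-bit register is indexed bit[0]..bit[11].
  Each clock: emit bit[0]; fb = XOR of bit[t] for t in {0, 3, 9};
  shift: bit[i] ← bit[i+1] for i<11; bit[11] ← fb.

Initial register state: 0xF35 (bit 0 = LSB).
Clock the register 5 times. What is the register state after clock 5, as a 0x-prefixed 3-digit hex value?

reg_0 = 0xF35
clock 1: out=1, reg = 0x79A
clock 2: out=0, reg = 0x3CD
clock 3: out=1, reg = 0x9E6
clock 4: out=0, reg = 0x4F3
clock 5: out=1, reg = 0xA79

0xA79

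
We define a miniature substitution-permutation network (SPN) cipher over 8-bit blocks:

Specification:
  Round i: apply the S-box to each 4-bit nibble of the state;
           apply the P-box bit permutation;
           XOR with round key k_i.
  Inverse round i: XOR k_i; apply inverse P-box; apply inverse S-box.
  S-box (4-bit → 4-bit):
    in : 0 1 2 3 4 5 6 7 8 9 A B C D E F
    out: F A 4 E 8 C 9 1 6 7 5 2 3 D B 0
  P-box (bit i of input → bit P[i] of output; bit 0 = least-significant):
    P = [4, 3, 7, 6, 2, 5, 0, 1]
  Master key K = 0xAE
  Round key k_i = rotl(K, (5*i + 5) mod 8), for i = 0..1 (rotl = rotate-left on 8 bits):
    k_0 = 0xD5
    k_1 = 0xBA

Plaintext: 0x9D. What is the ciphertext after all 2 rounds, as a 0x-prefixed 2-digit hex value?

s_0 = plaintext = 0x9D
s_1 = Round(s_0, k_0) = 0x20
s_2 = Round(s_1, k_1) = 0x63

0x63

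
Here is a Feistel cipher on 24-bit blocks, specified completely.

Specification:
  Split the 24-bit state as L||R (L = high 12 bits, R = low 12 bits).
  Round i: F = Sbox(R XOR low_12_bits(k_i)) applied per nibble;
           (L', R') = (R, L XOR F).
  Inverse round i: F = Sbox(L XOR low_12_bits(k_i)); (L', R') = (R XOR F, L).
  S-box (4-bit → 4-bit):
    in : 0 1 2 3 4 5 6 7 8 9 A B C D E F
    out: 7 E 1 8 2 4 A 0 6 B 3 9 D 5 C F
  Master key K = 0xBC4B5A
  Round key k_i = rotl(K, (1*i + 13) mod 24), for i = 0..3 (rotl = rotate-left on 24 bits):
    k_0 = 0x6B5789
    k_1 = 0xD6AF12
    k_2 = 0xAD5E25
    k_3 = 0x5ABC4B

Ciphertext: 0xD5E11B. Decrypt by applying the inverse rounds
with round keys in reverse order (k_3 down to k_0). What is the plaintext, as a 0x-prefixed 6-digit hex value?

s_0 = ciphertext = 0xD5E11B
s_1 = InvRound(s_0, k_3) = 0xFFFD5E
s_2 = InvRound(s_1, k_2) = 0x30DFFF
s_3 = InvRound(s_2, k_1) = 0x21030D
s_4 = InvRound(s_3, k_0) = 0x7B6210

0x7B6210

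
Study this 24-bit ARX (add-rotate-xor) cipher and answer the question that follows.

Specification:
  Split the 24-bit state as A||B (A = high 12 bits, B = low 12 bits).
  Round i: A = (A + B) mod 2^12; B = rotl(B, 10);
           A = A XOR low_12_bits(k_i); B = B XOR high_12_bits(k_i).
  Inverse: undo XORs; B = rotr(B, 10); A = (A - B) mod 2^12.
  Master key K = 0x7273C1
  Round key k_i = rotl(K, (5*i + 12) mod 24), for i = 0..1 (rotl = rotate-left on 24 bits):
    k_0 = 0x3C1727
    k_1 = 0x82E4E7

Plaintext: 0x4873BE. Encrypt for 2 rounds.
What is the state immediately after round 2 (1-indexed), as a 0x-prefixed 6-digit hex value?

s_0 = plaintext = 0x4873BE
s_1 = Round(s_0, k_0) = 0xF62B2E
s_2 = Round(s_1, k_1) = 0xE772E5

0xE772E5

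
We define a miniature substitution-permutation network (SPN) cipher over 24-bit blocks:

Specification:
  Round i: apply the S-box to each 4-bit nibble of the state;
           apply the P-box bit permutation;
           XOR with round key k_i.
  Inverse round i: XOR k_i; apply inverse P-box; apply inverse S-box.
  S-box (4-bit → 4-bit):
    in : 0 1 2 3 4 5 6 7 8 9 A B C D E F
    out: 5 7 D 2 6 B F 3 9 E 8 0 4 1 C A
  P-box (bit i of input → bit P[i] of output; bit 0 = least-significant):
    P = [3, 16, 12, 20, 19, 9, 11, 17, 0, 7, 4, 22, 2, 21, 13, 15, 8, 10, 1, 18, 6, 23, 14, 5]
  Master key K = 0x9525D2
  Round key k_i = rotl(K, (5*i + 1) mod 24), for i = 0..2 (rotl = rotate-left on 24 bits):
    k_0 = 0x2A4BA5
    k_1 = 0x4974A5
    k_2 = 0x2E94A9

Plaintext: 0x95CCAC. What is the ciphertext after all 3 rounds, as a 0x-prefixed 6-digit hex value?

0xD99EBD

s_0 = plaintext = 0x95CCAC
s_1 = Round(s_0, k_0) = 0xAC3E95
s_2 = Round(s_1, k_1) = 0x3A7E9F
s_3 = Round(s_2, k_2) = 0xD99EBD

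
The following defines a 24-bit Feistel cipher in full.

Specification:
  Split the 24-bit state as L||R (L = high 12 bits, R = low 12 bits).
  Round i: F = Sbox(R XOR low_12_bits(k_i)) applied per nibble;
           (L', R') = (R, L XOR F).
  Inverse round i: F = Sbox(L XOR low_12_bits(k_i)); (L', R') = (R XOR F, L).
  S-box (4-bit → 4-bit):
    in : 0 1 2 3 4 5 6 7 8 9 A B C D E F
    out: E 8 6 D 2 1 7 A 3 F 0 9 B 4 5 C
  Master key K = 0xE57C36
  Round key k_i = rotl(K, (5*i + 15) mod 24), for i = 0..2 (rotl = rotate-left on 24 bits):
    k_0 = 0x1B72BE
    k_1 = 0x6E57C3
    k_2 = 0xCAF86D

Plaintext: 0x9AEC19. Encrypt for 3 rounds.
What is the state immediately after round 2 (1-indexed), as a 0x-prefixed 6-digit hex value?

0xCA4563

s_0 = plaintext = 0x9AEC19
s_1 = Round(s_0, k_0) = 0xC19CA4
s_2 = Round(s_1, k_1) = 0xCA4563
s_3 = Round(s_2, k_2) = 0x563841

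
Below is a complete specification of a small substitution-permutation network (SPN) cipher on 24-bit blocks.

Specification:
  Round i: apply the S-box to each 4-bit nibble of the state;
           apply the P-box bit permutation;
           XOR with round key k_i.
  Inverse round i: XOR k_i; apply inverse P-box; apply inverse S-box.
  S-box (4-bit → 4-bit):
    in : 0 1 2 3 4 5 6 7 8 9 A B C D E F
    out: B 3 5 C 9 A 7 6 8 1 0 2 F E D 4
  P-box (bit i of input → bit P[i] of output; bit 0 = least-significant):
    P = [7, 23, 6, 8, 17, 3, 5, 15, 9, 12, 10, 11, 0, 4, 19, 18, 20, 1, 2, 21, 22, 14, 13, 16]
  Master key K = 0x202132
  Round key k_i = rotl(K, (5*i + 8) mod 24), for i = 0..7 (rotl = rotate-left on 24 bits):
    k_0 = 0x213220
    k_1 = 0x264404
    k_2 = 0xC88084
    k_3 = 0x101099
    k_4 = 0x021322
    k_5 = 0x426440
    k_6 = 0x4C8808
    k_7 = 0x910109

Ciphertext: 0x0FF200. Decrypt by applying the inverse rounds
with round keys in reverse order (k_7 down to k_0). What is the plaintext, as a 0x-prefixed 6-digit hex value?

s_0 = ciphertext = 0x0FF200
s_1 = InvRound(s_0, k_7) = 0x79E105
s_2 = InvRound(s_1, k_6) = 0xDE48B8
s_3 = InvRound(s_2, k_5) = 0xF9D376
s_4 = InvRound(s_3, k_4) = 0x0E7A47
s_5 = InvRound(s_4, k_3) = 0x76D412
s_6 = InvRound(s_5, k_2) = 0xBCD791
s_7 = InvRound(s_6, k_1) = 0xA26140
s_8 = InvRound(s_7, k_0) = 0x5AA12D

0x5AA12D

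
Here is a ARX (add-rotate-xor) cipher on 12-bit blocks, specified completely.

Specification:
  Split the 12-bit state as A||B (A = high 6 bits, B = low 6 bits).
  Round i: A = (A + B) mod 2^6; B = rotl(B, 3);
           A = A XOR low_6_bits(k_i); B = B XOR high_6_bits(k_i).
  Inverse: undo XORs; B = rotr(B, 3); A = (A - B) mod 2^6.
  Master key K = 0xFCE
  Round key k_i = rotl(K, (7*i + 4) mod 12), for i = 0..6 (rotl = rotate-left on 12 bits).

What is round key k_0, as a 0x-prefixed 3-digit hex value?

0xCEF

K = 0xFCE
k_0 = rotl(K, (7*0+4) mod 12) = rotl(K, 4) = 0xCEF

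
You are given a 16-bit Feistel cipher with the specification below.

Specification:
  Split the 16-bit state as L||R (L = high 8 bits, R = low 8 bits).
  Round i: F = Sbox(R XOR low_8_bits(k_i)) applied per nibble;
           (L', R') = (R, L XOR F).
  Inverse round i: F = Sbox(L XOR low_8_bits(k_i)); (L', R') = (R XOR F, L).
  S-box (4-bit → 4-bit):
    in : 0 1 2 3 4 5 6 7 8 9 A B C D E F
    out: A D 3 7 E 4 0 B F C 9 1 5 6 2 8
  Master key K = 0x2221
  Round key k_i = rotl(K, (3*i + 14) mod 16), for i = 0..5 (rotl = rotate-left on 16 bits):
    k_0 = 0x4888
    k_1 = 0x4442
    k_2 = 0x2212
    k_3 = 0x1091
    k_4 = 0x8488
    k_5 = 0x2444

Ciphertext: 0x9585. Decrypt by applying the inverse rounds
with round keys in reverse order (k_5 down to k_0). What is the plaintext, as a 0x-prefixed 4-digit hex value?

0x7D89

s_0 = ciphertext = 0x9585
s_1 = InvRound(s_0, k_5) = 0xE895
s_2 = InvRound(s_1, k_4) = 0x9FE8
s_3 = InvRound(s_2, k_3) = 0x4A9F
s_4 = InvRound(s_3, k_2) = 0xD04A
s_5 = InvRound(s_4, k_1) = 0x89D0
s_6 = InvRound(s_5, k_0) = 0x7D89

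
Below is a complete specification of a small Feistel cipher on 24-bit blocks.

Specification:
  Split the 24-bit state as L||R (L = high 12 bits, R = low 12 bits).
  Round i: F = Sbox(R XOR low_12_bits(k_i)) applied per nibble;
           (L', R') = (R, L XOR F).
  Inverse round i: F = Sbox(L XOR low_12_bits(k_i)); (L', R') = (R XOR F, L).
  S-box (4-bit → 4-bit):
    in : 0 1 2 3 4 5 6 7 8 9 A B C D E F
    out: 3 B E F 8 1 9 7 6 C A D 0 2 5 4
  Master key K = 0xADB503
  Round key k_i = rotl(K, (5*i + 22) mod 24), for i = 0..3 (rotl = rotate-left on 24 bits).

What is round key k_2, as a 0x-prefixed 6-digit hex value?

0xB503AD

K = 0xADB503
k_0 = rotl(K, (5*0+22) mod 24) = rotl(K, 22) = 0xEB6D40
k_1 = rotl(K, (5*1+22) mod 24) = rotl(K, 3) = 0x6DA81D
k_2 = rotl(K, (5*2+22) mod 24) = rotl(K, 8) = 0xB503AD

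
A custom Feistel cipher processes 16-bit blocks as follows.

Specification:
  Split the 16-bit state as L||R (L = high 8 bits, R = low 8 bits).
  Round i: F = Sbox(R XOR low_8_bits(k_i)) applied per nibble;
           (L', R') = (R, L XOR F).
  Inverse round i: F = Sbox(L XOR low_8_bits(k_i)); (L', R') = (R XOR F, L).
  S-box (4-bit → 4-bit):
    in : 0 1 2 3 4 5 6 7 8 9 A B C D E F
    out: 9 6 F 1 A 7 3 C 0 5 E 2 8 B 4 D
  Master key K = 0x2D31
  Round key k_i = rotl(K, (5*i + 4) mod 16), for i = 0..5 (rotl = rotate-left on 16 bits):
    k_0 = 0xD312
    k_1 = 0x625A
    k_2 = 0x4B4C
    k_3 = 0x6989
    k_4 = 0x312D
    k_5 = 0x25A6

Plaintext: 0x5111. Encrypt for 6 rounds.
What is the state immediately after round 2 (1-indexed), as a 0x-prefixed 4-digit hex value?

0xC04F

s_0 = plaintext = 0x5111
s_1 = Round(s_0, k_0) = 0x11C0
s_2 = Round(s_1, k_1) = 0xC04F
s_3 = Round(s_2, k_2) = 0x4F51
s_4 = Round(s_3, k_3) = 0x51FF
s_5 = Round(s_4, k_4) = 0xFFEE
s_6 = Round(s_5, k_5) = 0xEE5F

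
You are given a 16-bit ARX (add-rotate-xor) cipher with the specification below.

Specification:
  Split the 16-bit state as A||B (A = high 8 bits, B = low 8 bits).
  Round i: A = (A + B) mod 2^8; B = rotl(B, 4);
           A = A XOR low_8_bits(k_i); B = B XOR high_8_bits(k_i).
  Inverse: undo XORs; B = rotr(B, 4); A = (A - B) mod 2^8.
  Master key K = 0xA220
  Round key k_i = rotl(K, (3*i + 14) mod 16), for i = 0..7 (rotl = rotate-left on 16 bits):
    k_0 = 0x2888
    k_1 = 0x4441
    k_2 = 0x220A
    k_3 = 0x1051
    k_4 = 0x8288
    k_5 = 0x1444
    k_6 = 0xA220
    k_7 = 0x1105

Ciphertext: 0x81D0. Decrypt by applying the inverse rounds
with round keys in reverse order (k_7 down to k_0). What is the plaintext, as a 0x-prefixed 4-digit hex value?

s_0 = ciphertext = 0x81D0
s_1 = InvRound(s_0, k_7) = 0x681C
s_2 = InvRound(s_1, k_6) = 0x5DEB
s_3 = InvRound(s_2, k_5) = 0x1AFF
s_4 = InvRound(s_3, k_4) = 0xBBD7
s_5 = InvRound(s_4, k_3) = 0x6E7C
s_6 = InvRound(s_5, k_2) = 0x7FE5
s_7 = InvRound(s_6, k_1) = 0x241A
s_8 = InvRound(s_7, k_0) = 0x8923

0x8923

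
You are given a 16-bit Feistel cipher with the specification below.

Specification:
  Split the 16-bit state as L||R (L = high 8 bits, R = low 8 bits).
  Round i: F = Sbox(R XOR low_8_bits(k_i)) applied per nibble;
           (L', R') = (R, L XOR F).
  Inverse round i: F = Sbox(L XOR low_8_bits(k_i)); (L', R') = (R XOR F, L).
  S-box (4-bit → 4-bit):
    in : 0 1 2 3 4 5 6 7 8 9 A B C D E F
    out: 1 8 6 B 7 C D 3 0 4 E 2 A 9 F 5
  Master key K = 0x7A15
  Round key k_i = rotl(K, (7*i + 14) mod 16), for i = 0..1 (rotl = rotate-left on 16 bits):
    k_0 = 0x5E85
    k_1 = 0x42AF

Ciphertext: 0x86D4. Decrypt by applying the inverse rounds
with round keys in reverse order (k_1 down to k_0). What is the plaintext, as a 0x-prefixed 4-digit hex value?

0x3AB0

s_0 = ciphertext = 0x86D4
s_1 = InvRound(s_0, k_1) = 0xB086
s_2 = InvRound(s_1, k_0) = 0x3AB0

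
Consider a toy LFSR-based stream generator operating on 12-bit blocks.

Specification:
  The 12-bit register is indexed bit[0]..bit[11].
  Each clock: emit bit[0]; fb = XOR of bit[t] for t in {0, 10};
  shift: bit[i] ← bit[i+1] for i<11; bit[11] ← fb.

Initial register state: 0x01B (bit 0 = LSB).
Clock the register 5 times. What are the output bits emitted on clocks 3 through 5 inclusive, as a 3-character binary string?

reg_0 = 0x01B
clock 1: out=1, reg = 0x80D
clock 2: out=1, reg = 0xC06
clock 3: out=0, reg = 0xE03
clock 4: out=1, reg = 0x701
clock 5: out=1, reg = 0x380

011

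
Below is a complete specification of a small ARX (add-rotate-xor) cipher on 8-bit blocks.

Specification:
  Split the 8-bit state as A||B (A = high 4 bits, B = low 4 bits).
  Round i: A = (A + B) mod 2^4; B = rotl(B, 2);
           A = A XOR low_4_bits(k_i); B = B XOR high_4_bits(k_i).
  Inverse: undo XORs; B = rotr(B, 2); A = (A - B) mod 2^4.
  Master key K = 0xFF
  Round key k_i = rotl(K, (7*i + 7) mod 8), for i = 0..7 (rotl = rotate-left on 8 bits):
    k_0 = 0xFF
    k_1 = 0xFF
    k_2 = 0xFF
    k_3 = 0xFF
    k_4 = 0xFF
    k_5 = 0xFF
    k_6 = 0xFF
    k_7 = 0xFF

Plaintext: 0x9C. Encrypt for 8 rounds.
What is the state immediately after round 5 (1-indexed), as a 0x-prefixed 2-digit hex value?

0xAC

s_0 = plaintext = 0x9C
s_1 = Round(s_0, k_0) = 0xAC
s_2 = Round(s_1, k_1) = 0x9C
s_3 = Round(s_2, k_2) = 0xAC
s_4 = Round(s_3, k_3) = 0x9C
s_5 = Round(s_4, k_4) = 0xAC
s_6 = Round(s_5, k_5) = 0x9C
s_7 = Round(s_6, k_6) = 0xAC
s_8 = Round(s_7, k_7) = 0x9C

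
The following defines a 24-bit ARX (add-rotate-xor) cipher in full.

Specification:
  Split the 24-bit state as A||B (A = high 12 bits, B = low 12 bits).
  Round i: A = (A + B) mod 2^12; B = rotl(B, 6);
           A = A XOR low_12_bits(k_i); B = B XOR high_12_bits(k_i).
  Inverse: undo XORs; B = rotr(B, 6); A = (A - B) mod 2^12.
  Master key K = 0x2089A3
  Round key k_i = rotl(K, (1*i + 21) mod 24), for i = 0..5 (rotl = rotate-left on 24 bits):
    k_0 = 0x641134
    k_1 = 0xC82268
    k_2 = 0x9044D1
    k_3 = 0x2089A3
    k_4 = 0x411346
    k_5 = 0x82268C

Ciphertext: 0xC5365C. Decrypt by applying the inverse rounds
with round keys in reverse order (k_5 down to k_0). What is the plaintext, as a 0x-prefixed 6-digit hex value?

0xD7B5D9

s_0 = ciphertext = 0xC5365C
s_1 = InvRound(s_0, k_5) = 0xB26FB9
s_2 = InvRound(s_1, k_4) = 0xE32A2E
s_3 = InvRound(s_2, k_3) = 0xDF19A0
s_4 = InvRound(s_3, k_2) = 0x01E902
s_5 = InvRound(s_4, k_1) = 0x260016
s_6 = InvRound(s_5, k_0) = 0xD7B5D9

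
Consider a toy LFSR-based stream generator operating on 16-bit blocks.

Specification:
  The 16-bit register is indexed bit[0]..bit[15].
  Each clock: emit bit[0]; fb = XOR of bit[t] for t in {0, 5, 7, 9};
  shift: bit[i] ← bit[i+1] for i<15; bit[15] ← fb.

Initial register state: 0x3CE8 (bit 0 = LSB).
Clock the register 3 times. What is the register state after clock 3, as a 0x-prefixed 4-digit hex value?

reg_0 = 0x3CE8
clock 1: out=0, reg = 0x1E74
clock 2: out=0, reg = 0x0F3A
clock 3: out=0, reg = 0x079D

0x079D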